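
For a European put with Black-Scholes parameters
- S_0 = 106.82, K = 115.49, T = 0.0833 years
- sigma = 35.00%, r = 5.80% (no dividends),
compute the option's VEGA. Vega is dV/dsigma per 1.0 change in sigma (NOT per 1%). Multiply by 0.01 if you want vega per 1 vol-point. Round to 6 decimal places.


Answer: Vega = 9.798988

Derivation:
d1 = -0.6742019779; d2 = -0.7752180658
phi(d1) = 0.3178382458; exp(-qT) = 1.0000000000; exp(-rT) = 0.9951802524
Vega = S * exp(-qT) * phi(d1) * sqrt(T) = 106.8200 * 1.0000000000 * 0.3178382458 * 0.2886173938 = 9.798988


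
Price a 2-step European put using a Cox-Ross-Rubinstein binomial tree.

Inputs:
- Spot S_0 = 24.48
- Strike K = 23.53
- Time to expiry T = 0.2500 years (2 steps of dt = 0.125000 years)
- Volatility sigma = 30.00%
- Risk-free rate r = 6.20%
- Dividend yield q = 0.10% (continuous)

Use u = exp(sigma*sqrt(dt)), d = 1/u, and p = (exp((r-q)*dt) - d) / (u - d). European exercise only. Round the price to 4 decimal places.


dt = T/N = 0.125000
u = exp(sigma*sqrt(dt)) = 1.111895; d = 1/u = 0.899365
p = (exp((r-q)*dt) - d) / (u - d) = 0.509523
Discount per step: exp(-r*dt) = 0.992280
Stock lattice S(k, i) with i counting down-moves:
  k=0: S(0,0) = 24.4800
  k=1: S(1,0) = 27.2192; S(1,1) = 22.0165
  k=2: S(2,0) = 30.2649; S(2,1) = 24.4800; S(2,2) = 19.8008
Terminal payoffs V(N, i) = max(K - S_T, 0):
  V(2,0) = 0.000000; V(2,1) = 0.000000; V(2,2) = 3.729159
Backward induction: V(k, i) = exp(-r*dt) * [p * V(k+1, i) + (1-p) * V(k+1, i+1)].
  V(1,0) = exp(-r*dt) * [p*0.000000 + (1-p)*0.000000] = 0.000000
  V(1,1) = exp(-r*dt) * [p*0.000000 + (1-p)*3.729159] = 1.814947
  V(0,0) = exp(-r*dt) * [p*0.000000 + (1-p)*1.814947] = 0.883318

Answer: Price = V(0,0) = 0.8833


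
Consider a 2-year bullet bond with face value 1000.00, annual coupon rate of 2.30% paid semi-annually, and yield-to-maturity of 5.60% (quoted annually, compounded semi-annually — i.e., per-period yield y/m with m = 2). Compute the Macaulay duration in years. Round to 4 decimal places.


Coupon per period c = face * coupon_rate / m = 11.500000
Periods per year m = 2; per-period yield y/m = 0.028000
Number of cashflows N = 4
Cashflows (t years, CF_t, discount factor 1/(1+y/m)^(m*t), PV):
  t = 0.5000: CF_t = 11.500000, DF = 0.972763, PV = 11.186770
  t = 1.0000: CF_t = 11.500000, DF = 0.946267, PV = 10.882072
  t = 1.5000: CF_t = 11.500000, DF = 0.920493, PV = 10.585674
  t = 2.0000: CF_t = 1011.500000, DF = 0.895422, PV = 905.718896
Price P = sum_t PV_t = 938.373412
Macaulay numerator sum_t t * PV_t:
  t * PV_t at t = 0.5000: 5.593385
  t * PV_t at t = 1.0000: 10.882072
  t * PV_t at t = 1.5000: 15.878510
  t * PV_t at t = 2.0000: 1811.437792
Macaulay duration D = (sum_t t * PV_t) / P = 1843.791760 / 938.373412 = 1.964881

Answer: Macaulay duration = 1.9649 years


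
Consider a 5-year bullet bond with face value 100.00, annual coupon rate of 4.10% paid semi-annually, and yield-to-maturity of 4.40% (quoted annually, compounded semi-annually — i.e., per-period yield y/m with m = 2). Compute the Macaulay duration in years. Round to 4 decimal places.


Answer: Macaulay duration = 4.5679 years

Derivation:
Coupon per period c = face * coupon_rate / m = 2.050000
Periods per year m = 2; per-period yield y/m = 0.022000
Number of cashflows N = 10
Cashflows (t years, CF_t, discount factor 1/(1+y/m)^(m*t), PV):
  t = 0.5000: CF_t = 2.050000, DF = 0.978474, PV = 2.005871
  t = 1.0000: CF_t = 2.050000, DF = 0.957411, PV = 1.962692
  t = 1.5000: CF_t = 2.050000, DF = 0.936801, PV = 1.920442
  t = 2.0000: CF_t = 2.050000, DF = 0.916635, PV = 1.879102
  t = 2.5000: CF_t = 2.050000, DF = 0.896903, PV = 1.838651
  t = 3.0000: CF_t = 2.050000, DF = 0.877596, PV = 1.799072
  t = 3.5000: CF_t = 2.050000, DF = 0.858704, PV = 1.760344
  t = 4.0000: CF_t = 2.050000, DF = 0.840220, PV = 1.722450
  t = 4.5000: CF_t = 2.050000, DF = 0.822133, PV = 1.685372
  t = 5.0000: CF_t = 102.050000, DF = 0.804435, PV = 82.092608
Price P = sum_t PV_t = 98.666603
Macaulay numerator sum_t t * PV_t:
  t * PV_t at t = 0.5000: 1.002935
  t * PV_t at t = 1.0000: 1.962692
  t * PV_t at t = 1.5000: 2.880663
  t * PV_t at t = 2.0000: 3.758203
  t * PV_t at t = 2.5000: 4.596628
  t * PV_t at t = 3.0000: 5.397215
  t * PV_t at t = 3.5000: 6.161205
  t * PV_t at t = 4.0000: 6.889801
  t * PV_t at t = 4.5000: 7.584174
  t * PV_t at t = 5.0000: 410.463038
Macaulay duration D = (sum_t t * PV_t) / P = 450.696555 / 98.666603 = 4.567873


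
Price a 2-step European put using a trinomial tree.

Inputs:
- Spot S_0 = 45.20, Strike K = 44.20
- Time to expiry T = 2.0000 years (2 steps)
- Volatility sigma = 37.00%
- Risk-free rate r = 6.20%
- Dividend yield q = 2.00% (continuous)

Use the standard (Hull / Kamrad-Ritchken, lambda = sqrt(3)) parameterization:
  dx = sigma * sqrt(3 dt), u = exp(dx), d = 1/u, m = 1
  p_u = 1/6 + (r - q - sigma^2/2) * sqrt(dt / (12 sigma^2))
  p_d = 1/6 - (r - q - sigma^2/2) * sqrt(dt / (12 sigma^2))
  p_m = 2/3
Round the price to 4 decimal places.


Answer: Price = V(0,0) = 5.4786

Derivation:
dt = T/N = 1.000000; dx = sigma*sqrt(3*dt) = 0.640859
u = exp(dx) = 1.898110; d = 1/u = 0.526840
p_u = 0.146030, p_m = 0.666667, p_d = 0.187303
Discount per step: exp(-r*dt) = 0.939883
Stock lattice S(k, j) with j the centered position index:
  k=0: S(0,+0) = 45.2000
  k=1: S(1,-1) = 23.8132; S(1,+0) = 45.2000; S(1,+1) = 85.7946
  k=2: S(2,-2) = 12.5457; S(2,-1) = 23.8132; S(2,+0) = 45.2000; S(2,+1) = 85.7946; S(2,+2) = 162.8476
Terminal payoffs V(N, j) = max(K - S_T, 0):
  V(2,-2) = 31.654281; V(2,-1) = 20.386842; V(2,+0) = 0.000000; V(2,+1) = 0.000000; V(2,+2) = 0.000000
Backward induction: V(k, j) = exp(-r*dt) * [p_u * V(k+1, j+1) + p_m * V(k+1, j) + p_d * V(k+1, j-1)]
  V(1,-1) = exp(-r*dt) * [p_u*0.000000 + p_m*20.386842 + p_d*31.654281] = 18.346675
  V(1,+0) = exp(-r*dt) * [p_u*0.000000 + p_m*0.000000 + p_d*20.386842] = 3.588959
  V(1,+1) = exp(-r*dt) * [p_u*0.000000 + p_m*0.000000 + p_d*0.000000] = 0.000000
  V(0,+0) = exp(-r*dt) * [p_u*0.000000 + p_m*3.588959 + p_d*18.346675] = 5.478603


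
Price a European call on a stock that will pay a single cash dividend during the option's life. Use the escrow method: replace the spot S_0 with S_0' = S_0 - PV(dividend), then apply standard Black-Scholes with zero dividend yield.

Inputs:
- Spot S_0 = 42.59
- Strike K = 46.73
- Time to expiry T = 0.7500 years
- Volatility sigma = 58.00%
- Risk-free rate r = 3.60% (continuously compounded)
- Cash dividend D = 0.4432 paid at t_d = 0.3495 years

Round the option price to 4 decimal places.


PV(D) = D * exp(-r * t_d) = 0.4432 * 0.98749682 = 0.43765859
S_0' = S_0 - PV(D) = 42.5900 - 0.43765859 = 42.15234141
d1 = (ln(S_0'/K) + (r + sigma^2/2)*T) / (sigma*sqrt(T)) = 0.09965041
d2 = d1 - sigma*sqrt(T) = -0.40264433
exp(-rT) = 0.97336124
N(d1) = 0.53968906; N(d2) = 0.34360495
C = S_0' * N(d1) - K * exp(-rT) * N(d2) = 42.15234141 * 0.53968906 - 46.7300 * 0.97336124 * 0.34360495 = 7.1202

Answer: Price = 7.1202


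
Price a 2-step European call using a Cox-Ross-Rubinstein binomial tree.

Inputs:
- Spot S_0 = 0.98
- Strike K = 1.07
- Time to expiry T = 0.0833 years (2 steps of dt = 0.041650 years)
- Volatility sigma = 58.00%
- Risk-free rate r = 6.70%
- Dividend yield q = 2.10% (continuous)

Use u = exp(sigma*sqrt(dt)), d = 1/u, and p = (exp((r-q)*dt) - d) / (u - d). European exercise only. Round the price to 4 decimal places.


Answer: Price = V(0,0) = 0.0391

Derivation:
dt = T/N = 0.041650
u = exp(sigma*sqrt(dt)) = 1.125659; d = 1/u = 0.888369
p = (exp((r-q)*dt) - d) / (u - d) = 0.478524
Discount per step: exp(-r*dt) = 0.997213
Stock lattice S(k, i) with i counting down-moves:
  k=0: S(0,0) = 0.9800
  k=1: S(1,0) = 1.1031; S(1,1) = 0.8706
  k=2: S(2,0) = 1.2418; S(2,1) = 0.9800; S(2,2) = 0.7734
Terminal payoffs V(N, i) = max(S_T - K, 0):
  V(2,0) = 0.171765; V(2,1) = 0.000000; V(2,2) = 0.000000
Backward induction: V(k, i) = exp(-r*dt) * [p * V(k+1, i) + (1-p) * V(k+1, i+1)].
  V(1,0) = exp(-r*dt) * [p*0.171765 + (1-p)*0.000000] = 0.081965
  V(1,1) = exp(-r*dt) * [p*0.000000 + (1-p)*0.000000] = 0.000000
  V(0,0) = exp(-r*dt) * [p*0.081965 + (1-p)*0.000000] = 0.039113


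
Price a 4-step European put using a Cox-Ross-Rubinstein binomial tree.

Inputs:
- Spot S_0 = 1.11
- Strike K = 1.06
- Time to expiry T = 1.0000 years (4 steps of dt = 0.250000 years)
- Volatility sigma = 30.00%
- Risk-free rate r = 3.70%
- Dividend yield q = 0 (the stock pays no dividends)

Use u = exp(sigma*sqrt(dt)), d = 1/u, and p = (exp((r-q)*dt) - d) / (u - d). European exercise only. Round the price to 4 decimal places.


dt = T/N = 0.250000
u = exp(sigma*sqrt(dt)) = 1.161834; d = 1/u = 0.860708
p = (exp((r-q)*dt) - d) / (u - d) = 0.493431
Discount per step: exp(-r*dt) = 0.990793
Stock lattice S(k, i) with i counting down-moves:
  k=0: S(0,0) = 1.1100
  k=1: S(1,0) = 1.2896; S(1,1) = 0.9554
  k=2: S(2,0) = 1.4983; S(2,1) = 1.1100; S(2,2) = 0.8223
  k=3: S(3,0) = 1.7408; S(3,1) = 1.2896; S(3,2) = 0.9554; S(3,3) = 0.7078
  k=4: S(4,0) = 2.0226; S(4,1) = 1.4983; S(4,2) = 1.1100; S(4,3) = 0.8223; S(4,4) = 0.6092
Terminal payoffs V(N, i) = max(K - S_T, 0):
  V(4,0) = 0.000000; V(4,1) = 0.000000; V(4,2) = 0.000000; V(4,3) = 0.237692; V(4,4) = 0.450819
Backward induction: V(k, i) = exp(-r*dt) * [p * V(k+1, i) + (1-p) * V(k+1, i+1)].
  V(3,0) = exp(-r*dt) * [p*0.000000 + (1-p)*0.000000] = 0.000000
  V(3,1) = exp(-r*dt) * [p*0.000000 + (1-p)*0.000000] = 0.000000
  V(3,2) = exp(-r*dt) * [p*0.000000 + (1-p)*0.237692] = 0.119299
  V(3,3) = exp(-r*dt) * [p*0.237692 + (1-p)*0.450819] = 0.342473
  V(2,0) = exp(-r*dt) * [p*0.000000 + (1-p)*0.000000] = 0.000000
  V(2,1) = exp(-r*dt) * [p*0.000000 + (1-p)*0.119299] = 0.059877
  V(2,2) = exp(-r*dt) * [p*0.119299 + (1-p)*0.342473] = 0.230213
  V(1,0) = exp(-r*dt) * [p*0.000000 + (1-p)*0.059877] = 0.030052
  V(1,1) = exp(-r*dt) * [p*0.059877 + (1-p)*0.230213] = 0.144818
  V(0,0) = exp(-r*dt) * [p*0.030052 + (1-p)*0.144818] = 0.087377

Answer: Price = V(0,0) = 0.0874


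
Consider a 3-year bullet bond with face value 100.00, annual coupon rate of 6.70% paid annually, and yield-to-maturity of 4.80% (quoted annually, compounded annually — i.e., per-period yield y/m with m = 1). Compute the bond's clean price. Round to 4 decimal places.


Coupon per period c = face * coupon_rate / m = 6.700000
Periods per year m = 1; per-period yield y/m = 0.048000
Number of cashflows N = 3
Cashflows (t years, CF_t, discount factor 1/(1+y/m)^(m*t), PV):
  t = 1.0000: CF_t = 6.700000, DF = 0.954198, PV = 6.393130
  t = 2.0000: CF_t = 6.700000, DF = 0.910495, PV = 6.100315
  t = 3.0000: CF_t = 106.700000, DF = 0.868793, PV = 92.700179
Price P = sum_t PV_t = 105.193623

Answer: Price = 105.1936


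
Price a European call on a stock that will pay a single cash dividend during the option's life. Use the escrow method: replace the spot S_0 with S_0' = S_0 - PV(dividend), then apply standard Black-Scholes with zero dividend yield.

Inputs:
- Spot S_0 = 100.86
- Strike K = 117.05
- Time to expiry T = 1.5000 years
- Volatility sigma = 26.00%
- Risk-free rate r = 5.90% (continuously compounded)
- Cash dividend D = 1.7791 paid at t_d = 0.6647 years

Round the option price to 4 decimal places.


PV(D) = D * exp(-r * t_d) = 1.7791 * 0.96154174 = 1.71067892
S_0' = S_0 - PV(D) = 100.8600 - 1.71067892 = 99.14932108
d1 = (ln(S_0'/K) + (r + sigma^2/2)*T) / (sigma*sqrt(T)) = -0.08408089
d2 = d1 - sigma*sqrt(T) = -0.40251456
exp(-rT) = 0.91530311
N(d1) = 0.46649606; N(d2) = 0.34365269
C = S_0' * N(d1) - K * exp(-rT) * N(d2) = 99.14932108 * 0.46649606 - 117.0500 * 0.91530311 * 0.34365269 = 9.4351

Answer: Price = 9.4351


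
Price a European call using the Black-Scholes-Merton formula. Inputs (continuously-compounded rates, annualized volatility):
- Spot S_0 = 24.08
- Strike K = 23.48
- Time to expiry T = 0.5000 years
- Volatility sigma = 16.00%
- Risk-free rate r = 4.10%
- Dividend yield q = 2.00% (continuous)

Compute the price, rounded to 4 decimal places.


d1 = (ln(S/K) + (r - q + 0.5*sigma^2) * T) / (sigma * sqrt(T)) = 0.37240331
d2 = d1 - sigma * sqrt(T) = 0.25926623
exp(-rT) = 0.97970870; exp(-qT) = 0.99004983
C = S_0 * exp(-qT) * N(d1) - K * exp(-rT) * N(d2)
N(d1) = 0.64520371; N(d2) = 0.60228508
C = 24.0800 * 0.99004983 * 0.64520371 - 23.4800 * 0.97970870 * 0.60228508 = 1.5272

Answer: Price = 1.5272


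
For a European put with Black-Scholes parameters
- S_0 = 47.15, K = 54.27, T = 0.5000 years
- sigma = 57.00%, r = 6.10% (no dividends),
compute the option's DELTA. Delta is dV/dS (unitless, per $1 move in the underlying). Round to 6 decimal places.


Answer: Delta = -0.528593

Derivation:
d1 = -0.0717343181; d2 = -0.4747851834
phi(d1) = 0.3979171587; exp(-qT) = 1.0000000000; exp(-rT) = 0.9699604321
N(-d1) = 0.5285933277
Delta = -exp(-qT) * N(-d1) = -1.0000000000 * 0.5285933277 = -0.528593


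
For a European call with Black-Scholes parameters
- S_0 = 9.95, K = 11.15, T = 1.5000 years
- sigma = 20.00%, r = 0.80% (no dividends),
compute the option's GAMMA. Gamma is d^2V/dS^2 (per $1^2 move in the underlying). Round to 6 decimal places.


Answer: Gamma = 0.156790

Derivation:
d1 = -0.2933955815; d2 = -0.5383445557
phi(d1) = 0.3821358838; exp(-qT) = 1.0000000000; exp(-rT) = 0.9880717129
Gamma = exp(-qT) * phi(d1) / (S * sigma * sqrt(T)) = 1.0000000000 * 0.3821358838 / (9.9500 * 0.2000 * 1.2247448714) = 0.156790


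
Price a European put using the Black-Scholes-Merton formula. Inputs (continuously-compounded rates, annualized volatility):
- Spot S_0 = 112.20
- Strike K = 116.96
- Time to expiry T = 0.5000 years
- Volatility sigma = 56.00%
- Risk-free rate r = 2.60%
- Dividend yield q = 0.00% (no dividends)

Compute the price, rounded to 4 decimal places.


Answer: Price = 19.5349

Derivation:
d1 = (ln(S/K) + (r - q + 0.5*sigma^2) * T) / (sigma * sqrt(T)) = 0.12589278
d2 = d1 - sigma * sqrt(T) = -0.27008702
exp(-rT) = 0.98708414; exp(-qT) = 1.00000000
P = K * exp(-rT) * N(-d2) - S_0 * exp(-qT) * N(-d1)
N(-d1) = 0.44990840; N(-d2) = 0.60645335
P = 116.9600 * 0.98708414 * 0.60645335 - 112.2000 * 1.00000000 * 0.44990840 = 19.5349


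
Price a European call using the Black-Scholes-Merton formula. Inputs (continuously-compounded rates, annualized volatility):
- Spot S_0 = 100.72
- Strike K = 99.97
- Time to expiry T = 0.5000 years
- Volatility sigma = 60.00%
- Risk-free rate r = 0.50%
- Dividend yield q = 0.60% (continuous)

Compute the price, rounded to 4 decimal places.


Answer: Price = 17.1624

Derivation:
d1 = (ln(S/K) + (r - q + 0.5*sigma^2) * T) / (sigma * sqrt(T)) = 0.22857050
d2 = d1 - sigma * sqrt(T) = -0.19569357
exp(-rT) = 0.99750312; exp(-qT) = 0.99700450
C = S_0 * exp(-qT) * N(d1) - K * exp(-rT) * N(d2)
N(d1) = 0.59039862; N(d2) = 0.42242501
C = 100.7200 * 0.99700450 * 0.59039862 - 99.9700 * 0.99750312 * 0.42242501 = 17.1624


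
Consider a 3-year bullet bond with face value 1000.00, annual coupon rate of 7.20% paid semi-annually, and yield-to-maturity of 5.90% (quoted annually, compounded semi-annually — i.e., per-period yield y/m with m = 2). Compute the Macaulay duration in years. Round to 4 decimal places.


Answer: Macaulay duration = 2.7561 years

Derivation:
Coupon per period c = face * coupon_rate / m = 36.000000
Periods per year m = 2; per-period yield y/m = 0.029500
Number of cashflows N = 6
Cashflows (t years, CF_t, discount factor 1/(1+y/m)^(m*t), PV):
  t = 0.5000: CF_t = 36.000000, DF = 0.971345, PV = 34.968431
  t = 1.0000: CF_t = 36.000000, DF = 0.943512, PV = 33.966422
  t = 1.5000: CF_t = 36.000000, DF = 0.916476, PV = 32.993125
  t = 2.0000: CF_t = 36.000000, DF = 0.890214, PV = 32.047717
  t = 2.5000: CF_t = 36.000000, DF = 0.864706, PV = 31.129400
  t = 3.0000: CF_t = 1036.000000, DF = 0.839928, PV = 870.165078
Price P = sum_t PV_t = 1035.270172
Macaulay numerator sum_t t * PV_t:
  t * PV_t at t = 0.5000: 17.484216
  t * PV_t at t = 1.0000: 33.966422
  t * PV_t at t = 1.5000: 49.489687
  t * PV_t at t = 2.0000: 64.095434
  t * PV_t at t = 2.5000: 77.823499
  t * PV_t at t = 3.0000: 2610.495233
Macaulay duration D = (sum_t t * PV_t) / P = 2853.354490 / 1035.270172 = 2.756145


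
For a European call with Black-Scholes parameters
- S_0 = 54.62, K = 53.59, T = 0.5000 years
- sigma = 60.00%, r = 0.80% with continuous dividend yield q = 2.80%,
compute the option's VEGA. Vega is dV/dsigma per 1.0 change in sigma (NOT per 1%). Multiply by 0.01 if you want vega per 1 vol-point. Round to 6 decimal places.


d1 = 0.2334339385; d2 = -0.1908301302
phi(d1) = 0.3882195554; exp(-qT) = 0.9860975443; exp(-rT) = 0.9960079893
Vega = S * exp(-qT) * phi(d1) * sqrt(T) = 54.6200 * 0.9860975443 * 0.3882195554 * 0.7071067812 = 14.785431

Answer: Vega = 14.785431


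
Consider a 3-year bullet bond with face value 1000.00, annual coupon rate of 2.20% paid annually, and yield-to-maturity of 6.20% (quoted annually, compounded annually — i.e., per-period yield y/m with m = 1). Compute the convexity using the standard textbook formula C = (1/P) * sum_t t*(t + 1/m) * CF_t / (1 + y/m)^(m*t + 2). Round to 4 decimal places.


Coupon per period c = face * coupon_rate / m = 22.000000
Periods per year m = 1; per-period yield y/m = 0.062000
Number of cashflows N = 3
Cashflows (t years, CF_t, discount factor 1/(1+y/m)^(m*t), PV):
  t = 1.0000: CF_t = 22.000000, DF = 0.941620, PV = 20.715631
  t = 2.0000: CF_t = 22.000000, DF = 0.886647, PV = 19.506244
  t = 3.0000: CF_t = 1022.000000, DF = 0.834885, PV = 853.252060
Price P = sum_t PV_t = 893.473935
Convexity numerator sum_t t*(t + 1/m) * CF_t / (1+y/m)^(m*t + 2):
  t = 1.0000: term = 36.734922
  t = 2.0000: term = 103.770967
  t = 3.0000: term = 9078.405101
Convexity = (1/P) * sum = 9218.910990 / 893.473935 = 10.318053

Answer: Convexity = 10.3181


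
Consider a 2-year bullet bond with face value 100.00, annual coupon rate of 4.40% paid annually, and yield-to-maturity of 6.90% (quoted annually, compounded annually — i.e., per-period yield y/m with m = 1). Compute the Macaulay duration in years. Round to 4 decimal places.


Coupon per period c = face * coupon_rate / m = 4.400000
Periods per year m = 1; per-period yield y/m = 0.069000
Number of cashflows N = 2
Cashflows (t years, CF_t, discount factor 1/(1+y/m)^(m*t), PV):
  t = 1.0000: CF_t = 4.400000, DF = 0.935454, PV = 4.115996
  t = 2.0000: CF_t = 104.400000, DF = 0.875074, PV = 91.357685
Price P = sum_t PV_t = 95.473682
Macaulay numerator sum_t t * PV_t:
  t * PV_t at t = 1.0000: 4.115996
  t * PV_t at t = 2.0000: 182.715371
Macaulay duration D = (sum_t t * PV_t) / P = 186.831367 / 95.473682 = 1.956889

Answer: Macaulay duration = 1.9569 years


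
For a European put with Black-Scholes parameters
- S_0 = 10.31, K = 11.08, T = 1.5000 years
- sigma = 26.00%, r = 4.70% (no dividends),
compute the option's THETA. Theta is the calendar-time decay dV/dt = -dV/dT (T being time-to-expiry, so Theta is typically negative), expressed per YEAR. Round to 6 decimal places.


d1 = 0.1544202824; d2 = -0.1640133842
phi(d1) = 0.3942140098; exp(-qT) = 1.0000000000; exp(-rT) = 0.9319277395
Theta = -S*exp(-qT)*phi(d1)*sigma/(2*sqrt(T)) + r*K*exp(-rT)*N(-d2) - q*S*exp(-qT)*N(-d1)
N(-d1) = 0.4386391812; N(-d2) = 0.5651396963; sqrt(T) = 1.2247448714
Term 1 = -10.3100 * 1.0000000000 * 0.3942140098 * 0.2600 / (2 * 1.2247448714) = -0.4314082465
Term 2 = 0.0470 * 11.0800 * 0.9319277395 * 0.5651396963 = 0.2742683357
Term 3 = 0 (no dividend yield, q = 0)
Theta = -0.4314082465 + (0.2742683357) + (0.0000000000) = -0.157140

Answer: Theta = -0.157140


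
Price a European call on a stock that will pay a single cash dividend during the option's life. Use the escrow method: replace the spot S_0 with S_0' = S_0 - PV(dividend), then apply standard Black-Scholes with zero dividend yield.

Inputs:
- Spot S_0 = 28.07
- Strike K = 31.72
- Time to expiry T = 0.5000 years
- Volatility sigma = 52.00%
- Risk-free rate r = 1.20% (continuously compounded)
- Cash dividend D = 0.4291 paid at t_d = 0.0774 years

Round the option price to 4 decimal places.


PV(D) = D * exp(-r * t_d) = 0.4291 * 0.99907163 = 0.42870164
S_0' = S_0 - PV(D) = 28.0700 - 0.42870164 = 27.64129836
d1 = (ln(S_0'/K) + (r + sigma^2/2)*T) / (sigma*sqrt(T)) = -0.17415612
d2 = d1 - sigma*sqrt(T) = -0.54185164
exp(-rT) = 0.99401796
N(d1) = 0.43087139; N(d2) = 0.29396036
C = S_0' * N(d1) - K * exp(-rT) * N(d2) = 27.64129836 * 0.43087139 - 31.7200 * 0.99401796 * 0.29396036 = 2.6412

Answer: Price = 2.6412


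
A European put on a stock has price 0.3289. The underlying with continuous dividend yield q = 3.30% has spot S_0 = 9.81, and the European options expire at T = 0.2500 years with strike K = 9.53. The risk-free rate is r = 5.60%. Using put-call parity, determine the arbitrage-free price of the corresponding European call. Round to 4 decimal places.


Put-call parity: C - P = S_0 * exp(-qT) - K * exp(-rT).
S_0 * exp(-qT) = 9.8100 * 0.99178394 = 9.72940043
K * exp(-rT) = 9.5300 * 0.98609754 = 9.39750960
C = P + S*exp(-qT) - K*exp(-rT)
C = 0.3289 + 9.72940043 - 9.39750960 = 0.6608

Answer: Call price = 0.6608


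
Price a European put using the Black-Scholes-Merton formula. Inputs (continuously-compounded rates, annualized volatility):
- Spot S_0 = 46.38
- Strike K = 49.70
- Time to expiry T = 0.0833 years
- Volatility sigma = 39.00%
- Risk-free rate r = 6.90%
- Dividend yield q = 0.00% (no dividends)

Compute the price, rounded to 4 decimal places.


Answer: Price = 3.9990

Derivation:
d1 = (ln(S/K) + (r - q + 0.5*sigma^2) * T) / (sigma * sqrt(T)) = -0.50687224
d2 = d1 - sigma * sqrt(T) = -0.61943302
exp(-rT) = 0.99426879; exp(-qT) = 1.00000000
P = K * exp(-rT) * N(-d2) - S_0 * exp(-qT) * N(-d1)
N(-d1) = 0.69387777; N(-d2) = 0.73218443
P = 49.7000 * 0.99426879 * 0.73218443 - 46.3800 * 1.00000000 * 0.69387777 = 3.9990


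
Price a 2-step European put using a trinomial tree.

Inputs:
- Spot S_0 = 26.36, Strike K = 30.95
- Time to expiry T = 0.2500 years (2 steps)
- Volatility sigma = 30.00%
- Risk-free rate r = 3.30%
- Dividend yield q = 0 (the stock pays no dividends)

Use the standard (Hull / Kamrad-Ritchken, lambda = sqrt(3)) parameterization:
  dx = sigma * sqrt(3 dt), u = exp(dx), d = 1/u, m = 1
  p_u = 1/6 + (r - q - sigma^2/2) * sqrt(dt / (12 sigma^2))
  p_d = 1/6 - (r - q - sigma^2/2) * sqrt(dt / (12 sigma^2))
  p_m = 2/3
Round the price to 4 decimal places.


Answer: Price = V(0,0) = 4.6784

Derivation:
dt = T/N = 0.125000; dx = sigma*sqrt(3*dt) = 0.183712
u = exp(dx) = 1.201669; d = 1/u = 0.832176
p_u = 0.162584, p_m = 0.666667, p_d = 0.170749
Discount per step: exp(-r*dt) = 0.995883
Stock lattice S(k, j) with j the centered position index:
  k=0: S(0,+0) = 26.3600
  k=1: S(1,-1) = 21.9362; S(1,+0) = 26.3600; S(1,+1) = 31.6760
  k=2: S(2,-2) = 18.2547; S(2,-1) = 21.9362; S(2,+0) = 26.3600; S(2,+1) = 31.6760; S(2,+2) = 38.0641
Terminal payoffs V(N, j) = max(K - S_T, 0):
  V(2,-2) = 12.695270; V(2,-1) = 9.013850; V(2,+0) = 4.590000; V(2,+1) = 0.000000; V(2,+2) = 0.000000
Backward induction: V(k, j) = exp(-r*dt) * [p_u * V(k+1, j+1) + p_m * V(k+1, j) + p_d * V(k+1, j-1)]
  V(1,-1) = exp(-r*dt) * [p_u*4.590000 + p_m*9.013850 + p_d*12.695270] = 8.886469
  V(1,+0) = exp(-r*dt) * [p_u*0.000000 + p_m*4.590000 + p_d*9.013850] = 4.580175
  V(1,+1) = exp(-r*dt) * [p_u*0.000000 + p_m*0.000000 + p_d*4.590000] = 0.780512
  V(0,+0) = exp(-r*dt) * [p_u*0.780512 + p_m*4.580175 + p_d*8.886469] = 4.678368


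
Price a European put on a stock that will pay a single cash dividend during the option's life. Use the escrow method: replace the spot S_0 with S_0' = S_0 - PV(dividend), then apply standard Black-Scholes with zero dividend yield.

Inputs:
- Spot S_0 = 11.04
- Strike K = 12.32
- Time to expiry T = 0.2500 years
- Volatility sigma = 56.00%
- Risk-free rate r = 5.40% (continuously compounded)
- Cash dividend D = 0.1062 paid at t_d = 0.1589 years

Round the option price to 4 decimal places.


Answer: Price = 1.9854

Derivation:
PV(D) = D * exp(-r * t_d) = 0.1062 * 0.99145611 = 0.10529264
S_0' = S_0 - PV(D) = 11.0400 - 0.10529264 = 10.93470736
d1 = (ln(S_0'/K) + (r + sigma^2/2)*T) / (sigma*sqrt(T)) = -0.23779309
d2 = d1 - sigma*sqrt(T) = -0.51779309
exp(-rT) = 0.98659072
N(-d1) = 0.59397921; N(-d2) = 0.69769868
P = K * exp(-rT) * N(-d2) - S_0' * N(-d1) = 12.3200 * 0.98659072 * 0.69769868 - 10.93470736 * 0.59397921 = 1.9854


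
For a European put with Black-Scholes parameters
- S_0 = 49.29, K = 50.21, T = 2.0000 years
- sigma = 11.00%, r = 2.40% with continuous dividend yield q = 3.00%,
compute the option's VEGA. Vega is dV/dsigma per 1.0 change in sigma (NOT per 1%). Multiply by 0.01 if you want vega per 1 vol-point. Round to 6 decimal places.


Answer: Vega = 26.007022

Derivation:
d1 = -0.1182346135; d2 = -0.2737981053
phi(d1) = 0.3961635115; exp(-qT) = 0.9417645336; exp(-rT) = 0.9531337871
Vega = S * exp(-qT) * phi(d1) * sqrt(T) = 49.2900 * 0.9417645336 * 0.3961635115 * 1.4142135624 = 26.007022


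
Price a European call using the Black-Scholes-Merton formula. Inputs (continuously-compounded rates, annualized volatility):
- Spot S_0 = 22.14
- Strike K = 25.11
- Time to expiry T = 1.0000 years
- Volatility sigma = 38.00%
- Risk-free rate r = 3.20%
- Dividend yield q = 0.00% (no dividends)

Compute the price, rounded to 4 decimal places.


Answer: Price = 2.5158

Derivation:
d1 = (ln(S/K) + (r - q + 0.5*sigma^2) * T) / (sigma * sqrt(T)) = -0.05705328
d2 = d1 - sigma * sqrt(T) = -0.43705328
exp(-rT) = 0.96850658; exp(-qT) = 1.00000000
C = S_0 * exp(-qT) * N(d1) - K * exp(-rT) * N(d2)
N(d1) = 0.47725138; N(d2) = 0.33103635
C = 22.1400 * 1.00000000 * 0.47725138 - 25.1100 * 0.96850658 * 0.33103635 = 2.5158


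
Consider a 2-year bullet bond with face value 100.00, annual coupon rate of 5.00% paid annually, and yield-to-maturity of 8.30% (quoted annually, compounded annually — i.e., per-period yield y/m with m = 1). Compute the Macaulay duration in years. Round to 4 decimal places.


Coupon per period c = face * coupon_rate / m = 5.000000
Periods per year m = 1; per-period yield y/m = 0.083000
Number of cashflows N = 2
Cashflows (t years, CF_t, discount factor 1/(1+y/m)^(m*t), PV):
  t = 1.0000: CF_t = 5.000000, DF = 0.923361, PV = 4.616805
  t = 2.0000: CF_t = 105.000000, DF = 0.852596, PV = 89.522538
Price P = sum_t PV_t = 94.139343
Macaulay numerator sum_t t * PV_t:
  t * PV_t at t = 1.0000: 4.616805
  t * PV_t at t = 2.0000: 179.045076
Macaulay duration D = (sum_t t * PV_t) / P = 183.661881 / 94.139343 = 1.950958

Answer: Macaulay duration = 1.9510 years


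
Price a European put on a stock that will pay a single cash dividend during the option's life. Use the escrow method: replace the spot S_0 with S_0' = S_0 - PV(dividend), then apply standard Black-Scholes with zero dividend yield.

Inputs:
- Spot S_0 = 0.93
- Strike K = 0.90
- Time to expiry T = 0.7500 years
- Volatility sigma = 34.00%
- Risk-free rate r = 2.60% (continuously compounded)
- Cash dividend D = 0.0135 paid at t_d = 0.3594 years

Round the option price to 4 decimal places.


Answer: Price = 0.0892

Derivation:
PV(D) = D * exp(-r * t_d) = 0.0135 * 0.99069912 = 0.01337444
S_0' = S_0 - PV(D) = 0.9300 - 0.01337444 = 0.91662556
d1 = (ln(S_0'/K) + (r + sigma^2/2)*T) / (sigma*sqrt(T)) = 0.27561444
d2 = d1 - sigma*sqrt(T) = -0.01883420
exp(-rT) = 0.98068890
N(-d1) = 0.39142211; N(-d2) = 0.50751331
P = K * exp(-rT) * N(-d2) - S_0' * N(-d1) = 0.9000 * 0.98068890 * 0.50751331 - 0.91662556 * 0.39142211 = 0.0892


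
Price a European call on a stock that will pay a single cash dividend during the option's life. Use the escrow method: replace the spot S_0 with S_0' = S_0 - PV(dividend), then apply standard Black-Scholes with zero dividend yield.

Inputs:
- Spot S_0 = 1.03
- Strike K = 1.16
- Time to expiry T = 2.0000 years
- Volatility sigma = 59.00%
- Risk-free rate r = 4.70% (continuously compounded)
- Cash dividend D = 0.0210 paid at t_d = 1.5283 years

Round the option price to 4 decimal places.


PV(D) = D * exp(-r * t_d) = 0.0210 * 0.93068901 = 0.01954447
S_0' = S_0 - PV(D) = 1.0300 - 0.01954447 = 1.01045553
d1 = (ln(S_0'/K) + (r + sigma^2/2)*T) / (sigma*sqrt(T)) = 0.36443714
d2 = d1 - sigma*sqrt(T) = -0.46994887
exp(-rT) = 0.91028276
N(d1) = 0.64223420; N(d2) = 0.31919578
C = S_0' * N(d1) - K * exp(-rT) * N(d2) = 1.01045553 * 0.64223420 - 1.1600 * 0.91028276 * 0.31919578 = 0.3119

Answer: Price = 0.3119


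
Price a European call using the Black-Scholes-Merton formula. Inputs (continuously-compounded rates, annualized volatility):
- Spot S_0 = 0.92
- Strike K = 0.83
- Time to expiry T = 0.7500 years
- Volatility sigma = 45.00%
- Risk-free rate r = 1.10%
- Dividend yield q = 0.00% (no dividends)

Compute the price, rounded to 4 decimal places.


d1 = (ln(S/K) + (r - q + 0.5*sigma^2) * T) / (sigma * sqrt(T)) = 0.48018984
d2 = d1 - sigma * sqrt(T) = 0.09047841
exp(-rT) = 0.99178394; exp(-qT) = 1.00000000
C = S_0 * exp(-qT) * N(d1) - K * exp(-rT) * N(d2)
N(d1) = 0.68445379; N(d2) = 0.53604647
C = 0.9200 * 1.00000000 * 0.68445379 - 0.8300 * 0.99178394 * 0.53604647 = 0.1884

Answer: Price = 0.1884


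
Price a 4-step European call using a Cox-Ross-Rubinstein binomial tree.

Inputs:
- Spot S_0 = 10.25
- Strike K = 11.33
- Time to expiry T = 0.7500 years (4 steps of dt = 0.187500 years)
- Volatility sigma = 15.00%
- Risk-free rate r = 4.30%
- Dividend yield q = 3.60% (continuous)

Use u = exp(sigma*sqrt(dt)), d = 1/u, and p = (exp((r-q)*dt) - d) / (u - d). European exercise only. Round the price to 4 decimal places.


Answer: Price = V(0,0) = 0.1937

Derivation:
dt = T/N = 0.187500
u = exp(sigma*sqrt(dt)) = 1.067108; d = 1/u = 0.937113
p = (exp((r-q)*dt) - d) / (u - d) = 0.493871
Discount per step: exp(-r*dt) = 0.991970
Stock lattice S(k, i) with i counting down-moves:
  k=0: S(0,0) = 10.2500
  k=1: S(1,0) = 10.9379; S(1,1) = 9.6054
  k=2: S(2,0) = 11.6719; S(2,1) = 10.2500; S(2,2) = 9.0013
  k=3: S(3,0) = 12.4551; S(3,1) = 10.9379; S(3,2) = 9.6054; S(3,3) = 8.4353
  k=4: S(4,0) = 13.2910; S(4,1) = 11.6719; S(4,2) = 10.2500; S(4,3) = 9.0013; S(4,4) = 7.9048
Terminal payoffs V(N, i) = max(S_T - K, 0):
  V(4,0) = 1.960976; V(4,1) = 0.341868; V(4,2) = 0.000000; V(4,3) = 0.000000; V(4,4) = 0.000000
Backward induction: V(k, i) = exp(-r*dt) * [p * V(k+1, i) + (1-p) * V(k+1, i+1)].
  V(3,0) = exp(-r*dt) * [p*1.960976 + (1-p)*0.341868] = 1.132332
  V(3,1) = exp(-r*dt) * [p*0.341868 + (1-p)*0.000000] = 0.167483
  V(3,2) = exp(-r*dt) * [p*0.000000 + (1-p)*0.000000] = 0.000000
  V(3,3) = exp(-r*dt) * [p*0.000000 + (1-p)*0.000000] = 0.000000
  V(2,0) = exp(-r*dt) * [p*1.132332 + (1-p)*0.167483] = 0.638823
  V(2,1) = exp(-r*dt) * [p*0.167483 + (1-p)*0.000000] = 0.082051
  V(2,2) = exp(-r*dt) * [p*0.000000 + (1-p)*0.000000] = 0.000000
  V(1,0) = exp(-r*dt) * [p*0.638823 + (1-p)*0.082051] = 0.354157
  V(1,1) = exp(-r*dt) * [p*0.082051 + (1-p)*0.000000] = 0.040197
  V(0,0) = exp(-r*dt) * [p*0.354157 + (1-p)*0.040197] = 0.193685


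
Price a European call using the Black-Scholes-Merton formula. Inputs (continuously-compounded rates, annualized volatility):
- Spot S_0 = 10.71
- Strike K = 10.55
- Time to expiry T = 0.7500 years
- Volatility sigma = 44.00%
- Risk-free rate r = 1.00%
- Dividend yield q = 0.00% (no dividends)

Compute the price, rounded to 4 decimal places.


d1 = (ln(S/K) + (r - q + 0.5*sigma^2) * T) / (sigma * sqrt(T)) = 0.24970930
d2 = d1 - sigma * sqrt(T) = -0.13134187
exp(-rT) = 0.99252805; exp(-qT) = 1.00000000
C = S_0 * exp(-qT) * N(d1) - K * exp(-rT) * N(d2)
N(d1) = 0.59859392; N(d2) = 0.44775243
C = 10.7100 * 1.00000000 * 0.59859392 - 10.5500 * 0.99252805 * 0.44775243 = 1.7224

Answer: Price = 1.7224


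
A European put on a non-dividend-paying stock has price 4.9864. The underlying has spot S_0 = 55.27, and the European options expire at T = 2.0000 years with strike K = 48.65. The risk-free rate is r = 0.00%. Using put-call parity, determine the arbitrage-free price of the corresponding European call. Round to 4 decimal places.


Answer: Call price = 11.6064

Derivation:
Put-call parity: C - P = S_0 * exp(-qT) - K * exp(-rT).
S_0 * exp(-qT) = 55.2700 * 1.00000000 = 55.27000000
K * exp(-rT) = 48.6500 * 1.00000000 = 48.65000000
C = P + S*exp(-qT) - K*exp(-rT)
C = 4.9864 + 55.27000000 - 48.65000000 = 11.6064


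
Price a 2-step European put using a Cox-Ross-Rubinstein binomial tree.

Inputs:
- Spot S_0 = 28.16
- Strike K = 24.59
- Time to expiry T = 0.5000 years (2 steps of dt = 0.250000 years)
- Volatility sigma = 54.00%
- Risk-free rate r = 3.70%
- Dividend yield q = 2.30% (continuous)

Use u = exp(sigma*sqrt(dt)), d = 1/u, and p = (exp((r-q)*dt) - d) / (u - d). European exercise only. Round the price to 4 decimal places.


Answer: Price = V(0,0) = 2.5243

Derivation:
dt = T/N = 0.250000
u = exp(sigma*sqrt(dt)) = 1.309964; d = 1/u = 0.763379
p = (exp((r-q)*dt) - d) / (u - d) = 0.439322
Discount per step: exp(-r*dt) = 0.990793
Stock lattice S(k, i) with i counting down-moves:
  k=0: S(0,0) = 28.1600
  k=1: S(1,0) = 36.8886; S(1,1) = 21.4968
  k=2: S(2,0) = 48.3228; S(2,1) = 28.1600; S(2,2) = 16.4102
Terminal payoffs V(N, i) = max(K - S_T, 0):
  V(2,0) = 0.000000; V(2,1) = 0.000000; V(2,2) = 8.179809
Backward induction: V(k, i) = exp(-r*dt) * [p * V(k+1, i) + (1-p) * V(k+1, i+1)].
  V(1,0) = exp(-r*dt) * [p*0.000000 + (1-p)*0.000000] = 0.000000
  V(1,1) = exp(-r*dt) * [p*0.000000 + (1-p)*8.179809] = 4.544014
  V(0,0) = exp(-r*dt) * [p*0.000000 + (1-p)*4.544014] = 2.524272


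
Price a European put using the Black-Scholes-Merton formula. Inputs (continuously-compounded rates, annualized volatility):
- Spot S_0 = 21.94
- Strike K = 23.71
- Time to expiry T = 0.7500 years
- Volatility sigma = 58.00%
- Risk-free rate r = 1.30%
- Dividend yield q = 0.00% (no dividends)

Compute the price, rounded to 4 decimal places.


d1 = (ln(S/K) + (r - q + 0.5*sigma^2) * T) / (sigma * sqrt(T)) = 0.11609629
d2 = d1 - sigma * sqrt(T) = -0.38619844
exp(-rT) = 0.99029738; exp(-qT) = 1.00000000
P = K * exp(-rT) * N(-d2) - S_0 * exp(-qT) * N(-d1)
N(-d1) = 0.45378811; N(-d2) = 0.65032515
P = 23.7100 * 0.99029738 * 0.65032515 - 21.9400 * 1.00000000 * 0.45378811 = 5.3135

Answer: Price = 5.3135


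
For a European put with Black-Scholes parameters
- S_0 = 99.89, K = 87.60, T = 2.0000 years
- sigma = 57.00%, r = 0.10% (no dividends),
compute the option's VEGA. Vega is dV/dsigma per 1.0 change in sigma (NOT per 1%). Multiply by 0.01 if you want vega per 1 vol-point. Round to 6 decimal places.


Answer: Vega = 47.950302

Derivation:
d1 = 0.5684004453; d2 = -0.2377012853
phi(d1) = 0.3394332153; exp(-qT) = 1.0000000000; exp(-rT) = 0.9980019987
Vega = S * exp(-qT) * phi(d1) * sqrt(T) = 99.8900 * 1.0000000000 * 0.3394332153 * 1.4142135624 = 47.950302


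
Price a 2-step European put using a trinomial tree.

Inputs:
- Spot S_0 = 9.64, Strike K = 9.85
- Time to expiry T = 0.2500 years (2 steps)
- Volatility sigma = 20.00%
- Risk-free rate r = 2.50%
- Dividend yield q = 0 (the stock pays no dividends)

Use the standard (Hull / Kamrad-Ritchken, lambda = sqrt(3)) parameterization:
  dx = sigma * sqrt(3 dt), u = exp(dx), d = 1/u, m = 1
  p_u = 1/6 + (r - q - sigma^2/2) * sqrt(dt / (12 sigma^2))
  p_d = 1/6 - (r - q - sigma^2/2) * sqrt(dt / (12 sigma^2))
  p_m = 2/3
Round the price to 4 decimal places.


Answer: Price = V(0,0) = 0.4533

Derivation:
dt = T/N = 0.125000; dx = sigma*sqrt(3*dt) = 0.122474
u = exp(dx) = 1.130290; d = 1/u = 0.884728
p_u = 0.169218, p_m = 0.666667, p_d = 0.164115
Discount per step: exp(-r*dt) = 0.996880
Stock lattice S(k, j) with j the centered position index:
  k=0: S(0,+0) = 9.6400
  k=1: S(1,-1) = 8.5288; S(1,+0) = 9.6400; S(1,+1) = 10.8960
  k=2: S(2,-2) = 7.5457; S(2,-1) = 8.5288; S(2,+0) = 9.6400; S(2,+1) = 10.8960; S(2,+2) = 12.3156
Terminal payoffs V(N, j) = max(K - S_T, 0):
  V(2,-2) = 2.304343; V(2,-1) = 1.321217; V(2,+0) = 0.210000; V(2,+1) = 0.000000; V(2,+2) = 0.000000
Backward induction: V(k, j) = exp(-r*dt) * [p_u * V(k+1, j+1) + p_m * V(k+1, j) + p_d * V(k+1, j-1)]
  V(1,-1) = exp(-r*dt) * [p_u*0.210000 + p_m*1.321217 + p_d*2.304343] = 1.290486
  V(1,+0) = exp(-r*dt) * [p_u*0.000000 + p_m*0.210000 + p_d*1.321217] = 0.355718
  V(1,+1) = exp(-r*dt) * [p_u*0.000000 + p_m*0.000000 + p_d*0.210000] = 0.034357
  V(0,+0) = exp(-r*dt) * [p_u*0.034357 + p_m*0.355718 + p_d*1.290486] = 0.453329


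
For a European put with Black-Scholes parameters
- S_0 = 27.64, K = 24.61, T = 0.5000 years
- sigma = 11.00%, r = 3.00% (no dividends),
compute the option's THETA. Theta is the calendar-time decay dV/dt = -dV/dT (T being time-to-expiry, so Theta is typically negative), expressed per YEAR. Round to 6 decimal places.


d1 = 1.7245194601; d2 = 1.6467377142
phi(d1) = 0.0901822896; exp(-qT) = 1.0000000000; exp(-rT) = 0.9851119396
Theta = -S*exp(-qT)*phi(d1)*sigma/(2*sqrt(T)) + r*K*exp(-rT)*N(-d2) - q*S*exp(-qT)*N(-d1)
N(-d1) = 0.0423070545; N(-d2) = 0.0498059844; sqrt(T) = 0.7071067812
Term 1 = -27.6400 * 1.0000000000 * 0.0901822896 * 0.1100 / (2 * 0.7071067812) = -0.1938817733
Term 2 = 0.0300 * 24.6100 * 0.9851119396 * 0.0498059844 = 0.0362242981
Term 3 = 0 (no dividend yield, q = 0)
Theta = -0.1938817733 + (0.0362242981) + (0.0000000000) = -0.157657

Answer: Theta = -0.157657


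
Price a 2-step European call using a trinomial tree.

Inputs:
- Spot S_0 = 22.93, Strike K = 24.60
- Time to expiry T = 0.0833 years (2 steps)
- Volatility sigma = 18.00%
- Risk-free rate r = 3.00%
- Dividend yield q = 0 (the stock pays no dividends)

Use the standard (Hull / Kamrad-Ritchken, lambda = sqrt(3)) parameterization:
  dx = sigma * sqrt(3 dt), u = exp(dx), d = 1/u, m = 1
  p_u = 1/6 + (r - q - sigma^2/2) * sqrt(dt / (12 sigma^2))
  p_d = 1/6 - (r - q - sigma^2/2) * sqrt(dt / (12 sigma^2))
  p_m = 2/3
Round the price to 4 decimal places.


Answer: Price = V(0,0) = 0.0421

Derivation:
dt = T/N = 0.041650; dx = sigma*sqrt(3*dt) = 0.063627
u = exp(dx) = 1.065695; d = 1/u = 0.938355
p_u = 0.171183, p_m = 0.666667, p_d = 0.162150
Discount per step: exp(-r*dt) = 0.998751
Stock lattice S(k, j) with j the centered position index:
  k=0: S(0,+0) = 22.9300
  k=1: S(1,-1) = 21.5165; S(1,+0) = 22.9300; S(1,+1) = 24.4364
  k=2: S(2,-2) = 20.1901; S(2,-1) = 21.5165; S(2,+0) = 22.9300; S(2,+1) = 24.4364; S(2,+2) = 26.0417
Terminal payoffs V(N, j) = max(S_T - K, 0):
  V(2,-2) = 0.000000; V(2,-1) = 0.000000; V(2,+0) = 0.000000; V(2,+1) = 0.000000; V(2,+2) = 1.441720
Backward induction: V(k, j) = exp(-r*dt) * [p_u * V(k+1, j+1) + p_m * V(k+1, j) + p_d * V(k+1, j-1)]
  V(1,-1) = exp(-r*dt) * [p_u*0.000000 + p_m*0.000000 + p_d*0.000000] = 0.000000
  V(1,+0) = exp(-r*dt) * [p_u*0.000000 + p_m*0.000000 + p_d*0.000000] = 0.000000
  V(1,+1) = exp(-r*dt) * [p_u*1.441720 + p_m*0.000000 + p_d*0.000000] = 0.246490
  V(0,+0) = exp(-r*dt) * [p_u*0.246490 + p_m*0.000000 + p_d*0.000000] = 0.042142


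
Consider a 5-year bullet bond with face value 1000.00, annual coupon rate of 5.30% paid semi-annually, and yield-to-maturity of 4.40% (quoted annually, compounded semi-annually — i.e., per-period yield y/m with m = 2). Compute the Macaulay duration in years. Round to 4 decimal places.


Coupon per period c = face * coupon_rate / m = 26.500000
Periods per year m = 2; per-period yield y/m = 0.022000
Number of cashflows N = 10
Cashflows (t years, CF_t, discount factor 1/(1+y/m)^(m*t), PV):
  t = 0.5000: CF_t = 26.500000, DF = 0.978474, PV = 25.929550
  t = 1.0000: CF_t = 26.500000, DF = 0.957411, PV = 25.371380
  t = 1.5000: CF_t = 26.500000, DF = 0.936801, PV = 24.825225
  t = 2.0000: CF_t = 26.500000, DF = 0.916635, PV = 24.290826
  t = 2.5000: CF_t = 26.500000, DF = 0.896903, PV = 23.767932
  t = 3.0000: CF_t = 26.500000, DF = 0.877596, PV = 23.256293
  t = 3.5000: CF_t = 26.500000, DF = 0.858704, PV = 22.755669
  t = 4.0000: CF_t = 26.500000, DF = 0.840220, PV = 22.265821
  t = 4.5000: CF_t = 26.500000, DF = 0.822133, PV = 21.786517
  t = 5.0000: CF_t = 1026.500000, DF = 0.804435, PV = 825.752687
Price P = sum_t PV_t = 1040.001900
Macaulay numerator sum_t t * PV_t:
  t * PV_t at t = 0.5000: 12.964775
  t * PV_t at t = 1.0000: 25.371380
  t * PV_t at t = 1.5000: 37.237837
  t * PV_t at t = 2.0000: 48.581653
  t * PV_t at t = 2.5000: 59.419830
  t * PV_t at t = 3.0000: 69.768880
  t * PV_t at t = 3.5000: 79.644841
  t * PV_t at t = 4.0000: 89.063283
  t * PV_t at t = 4.5000: 98.039328
  t * PV_t at t = 5.0000: 4128.763437
Macaulay duration D = (sum_t t * PV_t) / P = 4648.855242 / 1040.001900 = 4.470045

Answer: Macaulay duration = 4.4700 years
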